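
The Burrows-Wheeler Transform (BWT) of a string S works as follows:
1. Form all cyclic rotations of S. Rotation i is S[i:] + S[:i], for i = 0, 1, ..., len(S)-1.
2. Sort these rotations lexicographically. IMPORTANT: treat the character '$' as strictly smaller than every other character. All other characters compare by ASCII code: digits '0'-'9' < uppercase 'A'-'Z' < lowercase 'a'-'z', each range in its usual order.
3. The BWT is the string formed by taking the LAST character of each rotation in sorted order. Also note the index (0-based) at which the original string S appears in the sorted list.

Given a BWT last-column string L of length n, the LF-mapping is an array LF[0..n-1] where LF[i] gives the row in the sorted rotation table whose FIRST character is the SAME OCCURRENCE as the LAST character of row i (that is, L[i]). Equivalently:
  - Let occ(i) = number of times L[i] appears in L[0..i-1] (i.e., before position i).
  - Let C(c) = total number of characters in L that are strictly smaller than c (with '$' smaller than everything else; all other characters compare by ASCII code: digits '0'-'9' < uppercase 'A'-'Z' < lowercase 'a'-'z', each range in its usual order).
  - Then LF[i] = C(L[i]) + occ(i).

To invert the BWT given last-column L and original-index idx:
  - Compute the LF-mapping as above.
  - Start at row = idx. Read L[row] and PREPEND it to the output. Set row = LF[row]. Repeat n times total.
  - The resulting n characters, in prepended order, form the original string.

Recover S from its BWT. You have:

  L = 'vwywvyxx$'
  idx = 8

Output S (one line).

Answer: yxxyvwwv$

Derivation:
LF mapping: 1 3 7 4 2 8 5 6 0
Walk LF starting at row 8, prepending L[row]:
  step 1: row=8, L[8]='$', prepend. Next row=LF[8]=0
  step 2: row=0, L[0]='v', prepend. Next row=LF[0]=1
  step 3: row=1, L[1]='w', prepend. Next row=LF[1]=3
  step 4: row=3, L[3]='w', prepend. Next row=LF[3]=4
  step 5: row=4, L[4]='v', prepend. Next row=LF[4]=2
  step 6: row=2, L[2]='y', prepend. Next row=LF[2]=7
  step 7: row=7, L[7]='x', prepend. Next row=LF[7]=6
  step 8: row=6, L[6]='x', prepend. Next row=LF[6]=5
  step 9: row=5, L[5]='y', prepend. Next row=LF[5]=8
Reversed output: yxxyvwwv$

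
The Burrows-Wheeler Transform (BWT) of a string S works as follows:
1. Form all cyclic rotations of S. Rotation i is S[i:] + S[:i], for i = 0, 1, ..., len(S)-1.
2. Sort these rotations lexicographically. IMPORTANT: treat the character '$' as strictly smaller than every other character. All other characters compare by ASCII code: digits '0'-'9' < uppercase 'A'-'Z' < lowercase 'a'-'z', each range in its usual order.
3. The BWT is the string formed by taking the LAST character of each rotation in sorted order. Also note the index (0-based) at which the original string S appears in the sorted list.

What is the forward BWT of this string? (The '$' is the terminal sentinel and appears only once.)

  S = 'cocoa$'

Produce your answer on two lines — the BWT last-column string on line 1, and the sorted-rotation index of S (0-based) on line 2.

All 6 rotations (rotation i = S[i:]+S[:i]):
  rot[0] = cocoa$
  rot[1] = ocoa$c
  rot[2] = coa$co
  rot[3] = oa$coc
  rot[4] = a$coco
  rot[5] = $cocoa
Sorted (with $ < everything):
  sorted[0] = $cocoa  (last char: 'a')
  sorted[1] = a$coco  (last char: 'o')
  sorted[2] = coa$co  (last char: 'o')
  sorted[3] = cocoa$  (last char: '$')
  sorted[4] = oa$coc  (last char: 'c')
  sorted[5] = ocoa$c  (last char: 'c')
Last column: aoo$cc
Original string S is at sorted index 3

Answer: aoo$cc
3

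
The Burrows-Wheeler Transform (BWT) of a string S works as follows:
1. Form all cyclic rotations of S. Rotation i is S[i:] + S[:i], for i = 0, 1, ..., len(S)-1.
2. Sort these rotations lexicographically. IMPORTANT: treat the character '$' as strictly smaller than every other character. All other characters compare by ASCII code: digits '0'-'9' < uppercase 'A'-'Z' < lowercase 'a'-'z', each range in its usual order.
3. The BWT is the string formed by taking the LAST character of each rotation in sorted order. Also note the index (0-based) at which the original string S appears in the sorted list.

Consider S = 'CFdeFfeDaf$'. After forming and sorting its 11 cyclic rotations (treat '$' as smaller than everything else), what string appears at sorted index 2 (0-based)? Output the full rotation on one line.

Answer: Daf$CFdeFfe

Derivation:
All 11 rotations (rotation i = S[i:]+S[:i]):
  rot[0] = CFdeFfeDaf$
  rot[1] = FdeFfeDaf$C
  rot[2] = deFfeDaf$CF
  rot[3] = eFfeDaf$CFd
  rot[4] = FfeDaf$CFde
  rot[5] = feDaf$CFdeF
  rot[6] = eDaf$CFdeFf
  rot[7] = Daf$CFdeFfe
  rot[8] = af$CFdeFfeD
  rot[9] = f$CFdeFfeDa
  rot[10] = $CFdeFfeDaf
Sorted (with $ < everything):
  sorted[0] = $CFdeFfeDaf
  sorted[1] = CFdeFfeDaf$
  sorted[2] = Daf$CFdeFfe
  sorted[3] = FdeFfeDaf$C
  sorted[4] = FfeDaf$CFde
  sorted[5] = af$CFdeFfeD
  sorted[6] = deFfeDaf$CF
  sorted[7] = eDaf$CFdeFf
  sorted[8] = eFfeDaf$CFd
  sorted[9] = f$CFdeFfeDa
  sorted[10] = feDaf$CFdeF
sorted[2] = Daf$CFdeFfe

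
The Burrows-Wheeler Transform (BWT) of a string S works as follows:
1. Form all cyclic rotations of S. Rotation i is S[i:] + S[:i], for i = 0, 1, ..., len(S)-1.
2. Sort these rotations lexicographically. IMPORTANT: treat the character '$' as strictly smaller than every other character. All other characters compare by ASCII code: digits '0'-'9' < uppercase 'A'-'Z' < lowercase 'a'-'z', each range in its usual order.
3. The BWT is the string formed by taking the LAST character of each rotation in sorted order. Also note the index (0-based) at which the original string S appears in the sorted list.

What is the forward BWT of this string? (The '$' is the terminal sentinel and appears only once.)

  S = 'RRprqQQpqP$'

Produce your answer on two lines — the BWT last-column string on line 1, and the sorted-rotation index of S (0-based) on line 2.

All 11 rotations (rotation i = S[i:]+S[:i]):
  rot[0] = RRprqQQpqP$
  rot[1] = RprqQQpqP$R
  rot[2] = prqQQpqP$RR
  rot[3] = rqQQpqP$RRp
  rot[4] = qQQpqP$RRpr
  rot[5] = QQpqP$RRprq
  rot[6] = QpqP$RRprqQ
  rot[7] = pqP$RRprqQQ
  rot[8] = qP$RRprqQQp
  rot[9] = P$RRprqQQpq
  rot[10] = $RRprqQQpqP
Sorted (with $ < everything):
  sorted[0] = $RRprqQQpqP  (last char: 'P')
  sorted[1] = P$RRprqQQpq  (last char: 'q')
  sorted[2] = QQpqP$RRprq  (last char: 'q')
  sorted[3] = QpqP$RRprqQ  (last char: 'Q')
  sorted[4] = RRprqQQpqP$  (last char: '$')
  sorted[5] = RprqQQpqP$R  (last char: 'R')
  sorted[6] = pqP$RRprqQQ  (last char: 'Q')
  sorted[7] = prqQQpqP$RR  (last char: 'R')
  sorted[8] = qP$RRprqQQp  (last char: 'p')
  sorted[9] = qQQpqP$RRpr  (last char: 'r')
  sorted[10] = rqQQpqP$RRp  (last char: 'p')
Last column: PqqQ$RQRprp
Original string S is at sorted index 4

Answer: PqqQ$RQRprp
4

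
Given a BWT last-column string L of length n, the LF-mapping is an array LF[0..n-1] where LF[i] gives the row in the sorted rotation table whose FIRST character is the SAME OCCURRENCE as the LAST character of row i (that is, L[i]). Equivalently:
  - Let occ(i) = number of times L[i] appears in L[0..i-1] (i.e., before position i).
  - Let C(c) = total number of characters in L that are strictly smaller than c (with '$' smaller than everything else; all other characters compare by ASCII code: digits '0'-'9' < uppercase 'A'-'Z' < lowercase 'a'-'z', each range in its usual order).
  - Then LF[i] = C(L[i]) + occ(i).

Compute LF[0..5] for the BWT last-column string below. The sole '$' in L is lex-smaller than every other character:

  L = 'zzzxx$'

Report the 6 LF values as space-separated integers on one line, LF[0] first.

Answer: 3 4 5 1 2 0

Derivation:
Char counts: '$':1, 'x':2, 'z':3
C (first-col start): C('$')=0, C('x')=1, C('z')=3
L[0]='z': occ=0, LF[0]=C('z')+0=3+0=3
L[1]='z': occ=1, LF[1]=C('z')+1=3+1=4
L[2]='z': occ=2, LF[2]=C('z')+2=3+2=5
L[3]='x': occ=0, LF[3]=C('x')+0=1+0=1
L[4]='x': occ=1, LF[4]=C('x')+1=1+1=2
L[5]='$': occ=0, LF[5]=C('$')+0=0+0=0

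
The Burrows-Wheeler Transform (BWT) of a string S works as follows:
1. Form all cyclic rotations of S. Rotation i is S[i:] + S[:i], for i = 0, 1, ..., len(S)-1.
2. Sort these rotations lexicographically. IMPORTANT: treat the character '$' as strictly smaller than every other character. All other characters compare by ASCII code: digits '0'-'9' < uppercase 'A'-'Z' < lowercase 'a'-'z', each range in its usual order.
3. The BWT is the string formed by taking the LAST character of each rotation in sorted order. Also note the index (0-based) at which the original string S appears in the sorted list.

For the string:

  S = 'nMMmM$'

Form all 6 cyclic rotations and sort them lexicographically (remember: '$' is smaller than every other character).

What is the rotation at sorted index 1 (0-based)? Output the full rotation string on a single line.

All 6 rotations (rotation i = S[i:]+S[:i]):
  rot[0] = nMMmM$
  rot[1] = MMmM$n
  rot[2] = MmM$nM
  rot[3] = mM$nMM
  rot[4] = M$nMMm
  rot[5] = $nMMmM
Sorted (with $ < everything):
  sorted[0] = $nMMmM
  sorted[1] = M$nMMm
  sorted[2] = MMmM$n
  sorted[3] = MmM$nM
  sorted[4] = mM$nMM
  sorted[5] = nMMmM$
sorted[1] = M$nMMm

Answer: M$nMMm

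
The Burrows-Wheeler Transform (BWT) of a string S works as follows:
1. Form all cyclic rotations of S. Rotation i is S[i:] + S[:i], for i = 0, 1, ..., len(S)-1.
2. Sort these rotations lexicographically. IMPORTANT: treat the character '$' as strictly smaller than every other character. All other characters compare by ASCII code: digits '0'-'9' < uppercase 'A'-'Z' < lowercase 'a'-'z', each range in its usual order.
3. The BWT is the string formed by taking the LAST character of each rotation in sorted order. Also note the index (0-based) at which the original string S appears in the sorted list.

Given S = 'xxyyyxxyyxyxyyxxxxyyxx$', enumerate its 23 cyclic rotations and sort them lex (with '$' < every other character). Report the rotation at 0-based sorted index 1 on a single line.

All 23 rotations (rotation i = S[i:]+S[:i]):
  rot[0] = xxyyyxxyyxyxyyxxxxyyxx$
  rot[1] = xyyyxxyyxyxyyxxxxyyxx$x
  rot[2] = yyyxxyyxyxyyxxxxyyxx$xx
  rot[3] = yyxxyyxyxyyxxxxyyxx$xxy
  rot[4] = yxxyyxyxyyxxxxyyxx$xxyy
  rot[5] = xxyyxyxyyxxxxyyxx$xxyyy
  rot[6] = xyyxyxyyxxxxyyxx$xxyyyx
  rot[7] = yyxyxyyxxxxyyxx$xxyyyxx
  rot[8] = yxyxyyxxxxyyxx$xxyyyxxy
  rot[9] = xyxyyxxxxyyxx$xxyyyxxyy
  rot[10] = yxyyxxxxyyxx$xxyyyxxyyx
  rot[11] = xyyxxxxyyxx$xxyyyxxyyxy
  rot[12] = yyxxxxyyxx$xxyyyxxyyxyx
  rot[13] = yxxxxyyxx$xxyyyxxyyxyxy
  rot[14] = xxxxyyxx$xxyyyxxyyxyxyy
  rot[15] = xxxyyxx$xxyyyxxyyxyxyyx
  rot[16] = xxyyxx$xxyyyxxyyxyxyyxx
  rot[17] = xyyxx$xxyyyxxyyxyxyyxxx
  rot[18] = yyxx$xxyyyxxyyxyxyyxxxx
  rot[19] = yxx$xxyyyxxyyxyxyyxxxxy
  rot[20] = xx$xxyyyxxyyxyxyyxxxxyy
  rot[21] = x$xxyyyxxyyxyxyyxxxxyyx
  rot[22] = $xxyyyxxyyxyxyyxxxxyyxx
Sorted (with $ < everything):
  sorted[0] = $xxyyyxxyyxyxyyxxxxyyxx
  sorted[1] = x$xxyyyxxyyxyxyyxxxxyyx
  sorted[2] = xx$xxyyyxxyyxyxyyxxxxyy
  sorted[3] = xxxxyyxx$xxyyyxxyyxyxyy
  sorted[4] = xxxyyxx$xxyyyxxyyxyxyyx
  sorted[5] = xxyyxx$xxyyyxxyyxyxyyxx
  sorted[6] = xxyyxyxyyxxxxyyxx$xxyyy
  sorted[7] = xxyyyxxyyxyxyyxxxxyyxx$
  sorted[8] = xyxyyxxxxyyxx$xxyyyxxyy
  sorted[9] = xyyxx$xxyyyxxyyxyxyyxxx
  sorted[10] = xyyxxxxyyxx$xxyyyxxyyxy
  sorted[11] = xyyxyxyyxxxxyyxx$xxyyyx
  sorted[12] = xyyyxxyyxyxyyxxxxyyxx$x
  sorted[13] = yxx$xxyyyxxyyxyxyyxxxxy
  sorted[14] = yxxxxyyxx$xxyyyxxyyxyxy
  sorted[15] = yxxyyxyxyyxxxxyyxx$xxyy
  sorted[16] = yxyxyyxxxxyyxx$xxyyyxxy
  sorted[17] = yxyyxxxxyyxx$xxyyyxxyyx
  sorted[18] = yyxx$xxyyyxxyyxyxyyxxxx
  sorted[19] = yyxxxxyyxx$xxyyyxxyyxyx
  sorted[20] = yyxxyyxyxyyxxxxyyxx$xxy
  sorted[21] = yyxyxyyxxxxyyxx$xxyyyxx
  sorted[22] = yyyxxyyxyxyyxxxxyyxx$xx
sorted[1] = x$xxyyyxxyyxyxyyxxxxyyx

Answer: x$xxyyyxxyyxyxyyxxxxyyx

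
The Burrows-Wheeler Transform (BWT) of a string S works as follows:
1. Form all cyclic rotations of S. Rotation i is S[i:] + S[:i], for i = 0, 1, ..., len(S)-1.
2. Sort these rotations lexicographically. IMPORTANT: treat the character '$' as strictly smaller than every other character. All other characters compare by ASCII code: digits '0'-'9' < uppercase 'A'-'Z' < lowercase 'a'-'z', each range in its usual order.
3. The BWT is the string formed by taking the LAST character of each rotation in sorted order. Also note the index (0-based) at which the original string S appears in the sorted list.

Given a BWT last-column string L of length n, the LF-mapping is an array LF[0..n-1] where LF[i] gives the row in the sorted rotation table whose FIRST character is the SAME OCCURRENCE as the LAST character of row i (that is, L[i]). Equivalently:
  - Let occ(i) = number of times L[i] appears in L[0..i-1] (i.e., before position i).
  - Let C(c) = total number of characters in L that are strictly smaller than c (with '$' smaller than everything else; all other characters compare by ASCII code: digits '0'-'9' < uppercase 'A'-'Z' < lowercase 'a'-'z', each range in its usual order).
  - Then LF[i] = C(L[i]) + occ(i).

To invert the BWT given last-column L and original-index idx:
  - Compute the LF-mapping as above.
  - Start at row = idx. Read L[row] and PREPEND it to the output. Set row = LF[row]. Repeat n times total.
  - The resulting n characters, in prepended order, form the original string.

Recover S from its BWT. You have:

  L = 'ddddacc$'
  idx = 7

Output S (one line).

LF mapping: 4 5 6 7 1 2 3 0
Walk LF starting at row 7, prepending L[row]:
  step 1: row=7, L[7]='$', prepend. Next row=LF[7]=0
  step 2: row=0, L[0]='d', prepend. Next row=LF[0]=4
  step 3: row=4, L[4]='a', prepend. Next row=LF[4]=1
  step 4: row=1, L[1]='d', prepend. Next row=LF[1]=5
  step 5: row=5, L[5]='c', prepend. Next row=LF[5]=2
  step 6: row=2, L[2]='d', prepend. Next row=LF[2]=6
  step 7: row=6, L[6]='c', prepend. Next row=LF[6]=3
  step 8: row=3, L[3]='d', prepend. Next row=LF[3]=7
Reversed output: dcdcdad$

Answer: dcdcdad$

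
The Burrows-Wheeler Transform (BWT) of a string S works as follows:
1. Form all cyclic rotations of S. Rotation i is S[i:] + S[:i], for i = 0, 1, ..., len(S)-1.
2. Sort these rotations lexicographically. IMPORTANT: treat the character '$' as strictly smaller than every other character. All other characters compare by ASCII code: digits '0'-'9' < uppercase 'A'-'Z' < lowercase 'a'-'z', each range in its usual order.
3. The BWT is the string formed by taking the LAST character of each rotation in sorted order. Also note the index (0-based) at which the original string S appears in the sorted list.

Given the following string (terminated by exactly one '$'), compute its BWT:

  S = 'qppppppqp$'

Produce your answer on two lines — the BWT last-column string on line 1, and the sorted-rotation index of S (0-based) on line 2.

Answer: pqqpppppp$
9

Derivation:
All 10 rotations (rotation i = S[i:]+S[:i]):
  rot[0] = qppppppqp$
  rot[1] = ppppppqp$q
  rot[2] = pppppqp$qp
  rot[3] = ppppqp$qpp
  rot[4] = pppqp$qppp
  rot[5] = ppqp$qpppp
  rot[6] = pqp$qppppp
  rot[7] = qp$qpppppp
  rot[8] = p$qppppppq
  rot[9] = $qppppppqp
Sorted (with $ < everything):
  sorted[0] = $qppppppqp  (last char: 'p')
  sorted[1] = p$qppppppq  (last char: 'q')
  sorted[2] = ppppppqp$q  (last char: 'q')
  sorted[3] = pppppqp$qp  (last char: 'p')
  sorted[4] = ppppqp$qpp  (last char: 'p')
  sorted[5] = pppqp$qppp  (last char: 'p')
  sorted[6] = ppqp$qpppp  (last char: 'p')
  sorted[7] = pqp$qppppp  (last char: 'p')
  sorted[8] = qp$qpppppp  (last char: 'p')
  sorted[9] = qppppppqp$  (last char: '$')
Last column: pqqpppppp$
Original string S is at sorted index 9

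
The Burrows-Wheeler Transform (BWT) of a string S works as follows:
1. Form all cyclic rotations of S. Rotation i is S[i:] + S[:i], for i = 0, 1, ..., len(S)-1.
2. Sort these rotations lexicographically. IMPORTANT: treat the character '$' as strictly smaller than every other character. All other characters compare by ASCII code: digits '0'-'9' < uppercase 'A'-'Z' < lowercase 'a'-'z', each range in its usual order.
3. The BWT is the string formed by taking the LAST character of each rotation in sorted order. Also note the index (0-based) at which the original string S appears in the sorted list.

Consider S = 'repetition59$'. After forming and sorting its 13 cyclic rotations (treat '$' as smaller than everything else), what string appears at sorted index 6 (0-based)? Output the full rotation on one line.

Answer: ition59$repet

Derivation:
All 13 rotations (rotation i = S[i:]+S[:i]):
  rot[0] = repetition59$
  rot[1] = epetition59$r
  rot[2] = petition59$re
  rot[3] = etition59$rep
  rot[4] = tition59$repe
  rot[5] = ition59$repet
  rot[6] = tion59$repeti
  rot[7] = ion59$repetit
  rot[8] = on59$repetiti
  rot[9] = n59$repetitio
  rot[10] = 59$repetition
  rot[11] = 9$repetition5
  rot[12] = $repetition59
Sorted (with $ < everything):
  sorted[0] = $repetition59
  sorted[1] = 59$repetition
  sorted[2] = 9$repetition5
  sorted[3] = epetition59$r
  sorted[4] = etition59$rep
  sorted[5] = ion59$repetit
  sorted[6] = ition59$repet
  sorted[7] = n59$repetitio
  sorted[8] = on59$repetiti
  sorted[9] = petition59$re
  sorted[10] = repetition59$
  sorted[11] = tion59$repeti
  sorted[12] = tition59$repe
sorted[6] = ition59$repet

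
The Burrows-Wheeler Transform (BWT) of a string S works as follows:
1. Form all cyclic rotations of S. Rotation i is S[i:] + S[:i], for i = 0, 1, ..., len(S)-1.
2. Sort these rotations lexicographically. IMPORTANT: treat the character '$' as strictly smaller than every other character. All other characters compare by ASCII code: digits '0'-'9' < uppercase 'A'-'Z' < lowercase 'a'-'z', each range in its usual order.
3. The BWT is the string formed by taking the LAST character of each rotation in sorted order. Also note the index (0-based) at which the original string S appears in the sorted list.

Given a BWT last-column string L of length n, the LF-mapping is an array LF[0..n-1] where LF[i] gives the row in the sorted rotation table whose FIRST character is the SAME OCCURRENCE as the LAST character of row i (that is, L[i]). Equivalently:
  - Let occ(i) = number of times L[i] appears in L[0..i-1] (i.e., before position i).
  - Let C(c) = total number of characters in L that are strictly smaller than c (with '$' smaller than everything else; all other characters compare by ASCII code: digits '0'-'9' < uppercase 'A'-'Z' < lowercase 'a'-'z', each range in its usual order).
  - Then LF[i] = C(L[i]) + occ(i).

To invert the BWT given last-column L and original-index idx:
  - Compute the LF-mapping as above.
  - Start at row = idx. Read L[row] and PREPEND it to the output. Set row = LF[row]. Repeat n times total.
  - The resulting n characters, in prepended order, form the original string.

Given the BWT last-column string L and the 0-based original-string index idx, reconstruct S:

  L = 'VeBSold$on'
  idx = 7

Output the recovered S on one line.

LF mapping: 3 5 1 2 8 6 4 0 9 7
Walk LF starting at row 7, prepending L[row]:
  step 1: row=7, L[7]='$', prepend. Next row=LF[7]=0
  step 2: row=0, L[0]='V', prepend. Next row=LF[0]=3
  step 3: row=3, L[3]='S', prepend. Next row=LF[3]=2
  step 4: row=2, L[2]='B', prepend. Next row=LF[2]=1
  step 5: row=1, L[1]='e', prepend. Next row=LF[1]=5
  step 6: row=5, L[5]='l', prepend. Next row=LF[5]=6
  step 7: row=6, L[6]='d', prepend. Next row=LF[6]=4
  step 8: row=4, L[4]='o', prepend. Next row=LF[4]=8
  step 9: row=8, L[8]='o', prepend. Next row=LF[8]=9
  step 10: row=9, L[9]='n', prepend. Next row=LF[9]=7
Reversed output: noodleBSV$

Answer: noodleBSV$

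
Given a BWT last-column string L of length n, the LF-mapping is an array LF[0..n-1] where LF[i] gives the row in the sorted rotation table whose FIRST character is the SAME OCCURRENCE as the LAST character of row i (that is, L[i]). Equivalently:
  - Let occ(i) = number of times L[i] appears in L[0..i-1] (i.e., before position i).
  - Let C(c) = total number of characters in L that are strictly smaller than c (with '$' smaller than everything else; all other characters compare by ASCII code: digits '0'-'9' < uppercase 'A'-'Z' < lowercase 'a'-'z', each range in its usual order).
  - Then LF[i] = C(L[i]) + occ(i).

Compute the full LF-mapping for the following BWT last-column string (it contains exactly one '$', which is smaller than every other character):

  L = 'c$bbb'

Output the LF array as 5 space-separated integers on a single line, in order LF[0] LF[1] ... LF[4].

Char counts: '$':1, 'b':3, 'c':1
C (first-col start): C('$')=0, C('b')=1, C('c')=4
L[0]='c': occ=0, LF[0]=C('c')+0=4+0=4
L[1]='$': occ=0, LF[1]=C('$')+0=0+0=0
L[2]='b': occ=0, LF[2]=C('b')+0=1+0=1
L[3]='b': occ=1, LF[3]=C('b')+1=1+1=2
L[4]='b': occ=2, LF[4]=C('b')+2=1+2=3

Answer: 4 0 1 2 3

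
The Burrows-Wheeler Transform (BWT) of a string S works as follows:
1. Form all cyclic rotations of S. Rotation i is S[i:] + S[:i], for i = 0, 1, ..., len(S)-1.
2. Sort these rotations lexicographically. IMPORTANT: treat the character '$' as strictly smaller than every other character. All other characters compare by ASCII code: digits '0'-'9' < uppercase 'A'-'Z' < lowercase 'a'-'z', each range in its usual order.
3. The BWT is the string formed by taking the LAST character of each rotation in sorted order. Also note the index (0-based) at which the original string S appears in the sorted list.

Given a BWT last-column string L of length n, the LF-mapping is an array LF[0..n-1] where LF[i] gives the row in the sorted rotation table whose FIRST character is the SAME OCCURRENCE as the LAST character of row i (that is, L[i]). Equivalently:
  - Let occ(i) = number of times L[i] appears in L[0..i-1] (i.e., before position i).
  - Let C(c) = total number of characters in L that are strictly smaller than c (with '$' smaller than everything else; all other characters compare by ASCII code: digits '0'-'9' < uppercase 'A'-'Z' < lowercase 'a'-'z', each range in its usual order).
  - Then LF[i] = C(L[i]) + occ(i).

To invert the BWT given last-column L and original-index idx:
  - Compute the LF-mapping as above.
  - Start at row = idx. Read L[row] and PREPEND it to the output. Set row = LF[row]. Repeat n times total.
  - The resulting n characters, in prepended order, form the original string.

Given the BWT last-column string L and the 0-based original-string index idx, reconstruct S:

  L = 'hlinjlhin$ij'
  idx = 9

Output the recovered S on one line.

LF mapping: 1 8 3 10 6 9 2 4 11 0 5 7
Walk LF starting at row 9, prepending L[row]:
  step 1: row=9, L[9]='$', prepend. Next row=LF[9]=0
  step 2: row=0, L[0]='h', prepend. Next row=LF[0]=1
  step 3: row=1, L[1]='l', prepend. Next row=LF[1]=8
  step 4: row=8, L[8]='n', prepend. Next row=LF[8]=11
  step 5: row=11, L[11]='j', prepend. Next row=LF[11]=7
  step 6: row=7, L[7]='i', prepend. Next row=LF[7]=4
  step 7: row=4, L[4]='j', prepend. Next row=LF[4]=6
  step 8: row=6, L[6]='h', prepend. Next row=LF[6]=2
  step 9: row=2, L[2]='i', prepend. Next row=LF[2]=3
  step 10: row=3, L[3]='n', prepend. Next row=LF[3]=10
  step 11: row=10, L[10]='i', prepend. Next row=LF[10]=5
  step 12: row=5, L[5]='l', prepend. Next row=LF[5]=9
Reversed output: linihjijnlh$

Answer: linihjijnlh$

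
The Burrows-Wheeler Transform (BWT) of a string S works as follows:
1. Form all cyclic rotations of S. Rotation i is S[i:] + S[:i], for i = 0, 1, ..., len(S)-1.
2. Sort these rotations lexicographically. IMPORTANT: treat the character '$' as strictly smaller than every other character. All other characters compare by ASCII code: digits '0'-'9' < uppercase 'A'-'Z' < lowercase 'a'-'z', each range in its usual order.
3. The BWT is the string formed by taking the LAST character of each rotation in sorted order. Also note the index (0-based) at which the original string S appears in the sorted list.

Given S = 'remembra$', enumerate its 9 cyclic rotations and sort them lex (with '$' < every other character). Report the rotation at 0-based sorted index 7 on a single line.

All 9 rotations (rotation i = S[i:]+S[:i]):
  rot[0] = remembra$
  rot[1] = emembra$r
  rot[2] = membra$re
  rot[3] = embra$rem
  rot[4] = mbra$reme
  rot[5] = bra$remem
  rot[6] = ra$rememb
  rot[7] = a$remembr
  rot[8] = $remembra
Sorted (with $ < everything):
  sorted[0] = $remembra
  sorted[1] = a$remembr
  sorted[2] = bra$remem
  sorted[3] = embra$rem
  sorted[4] = emembra$r
  sorted[5] = mbra$reme
  sorted[6] = membra$re
  sorted[7] = ra$rememb
  sorted[8] = remembra$
sorted[7] = ra$rememb

Answer: ra$rememb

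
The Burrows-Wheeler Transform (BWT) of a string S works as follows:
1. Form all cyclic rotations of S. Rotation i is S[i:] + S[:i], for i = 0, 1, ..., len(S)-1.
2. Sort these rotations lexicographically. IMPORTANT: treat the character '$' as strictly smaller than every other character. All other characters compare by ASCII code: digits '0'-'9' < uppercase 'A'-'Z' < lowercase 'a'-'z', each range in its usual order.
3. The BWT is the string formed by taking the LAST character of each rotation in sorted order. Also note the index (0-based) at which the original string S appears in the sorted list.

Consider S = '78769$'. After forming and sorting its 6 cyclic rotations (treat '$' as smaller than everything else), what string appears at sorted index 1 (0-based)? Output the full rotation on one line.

Answer: 69$787

Derivation:
All 6 rotations (rotation i = S[i:]+S[:i]):
  rot[0] = 78769$
  rot[1] = 8769$7
  rot[2] = 769$78
  rot[3] = 69$787
  rot[4] = 9$7876
  rot[5] = $78769
Sorted (with $ < everything):
  sorted[0] = $78769
  sorted[1] = 69$787
  sorted[2] = 769$78
  sorted[3] = 78769$
  sorted[4] = 8769$7
  sorted[5] = 9$7876
sorted[1] = 69$787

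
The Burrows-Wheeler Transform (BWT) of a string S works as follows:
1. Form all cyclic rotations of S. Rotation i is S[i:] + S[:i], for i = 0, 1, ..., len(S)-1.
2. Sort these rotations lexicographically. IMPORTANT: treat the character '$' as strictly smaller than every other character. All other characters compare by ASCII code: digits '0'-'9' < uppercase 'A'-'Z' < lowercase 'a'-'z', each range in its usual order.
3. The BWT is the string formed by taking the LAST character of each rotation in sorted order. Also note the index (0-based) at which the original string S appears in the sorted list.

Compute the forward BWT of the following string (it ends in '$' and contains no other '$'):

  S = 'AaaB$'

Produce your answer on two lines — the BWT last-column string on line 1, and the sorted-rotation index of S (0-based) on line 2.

Answer: B$aaA
1

Derivation:
All 5 rotations (rotation i = S[i:]+S[:i]):
  rot[0] = AaaB$
  rot[1] = aaB$A
  rot[2] = aB$Aa
  rot[3] = B$Aaa
  rot[4] = $AaaB
Sorted (with $ < everything):
  sorted[0] = $AaaB  (last char: 'B')
  sorted[1] = AaaB$  (last char: '$')
  sorted[2] = B$Aaa  (last char: 'a')
  sorted[3] = aB$Aa  (last char: 'a')
  sorted[4] = aaB$A  (last char: 'A')
Last column: B$aaA
Original string S is at sorted index 1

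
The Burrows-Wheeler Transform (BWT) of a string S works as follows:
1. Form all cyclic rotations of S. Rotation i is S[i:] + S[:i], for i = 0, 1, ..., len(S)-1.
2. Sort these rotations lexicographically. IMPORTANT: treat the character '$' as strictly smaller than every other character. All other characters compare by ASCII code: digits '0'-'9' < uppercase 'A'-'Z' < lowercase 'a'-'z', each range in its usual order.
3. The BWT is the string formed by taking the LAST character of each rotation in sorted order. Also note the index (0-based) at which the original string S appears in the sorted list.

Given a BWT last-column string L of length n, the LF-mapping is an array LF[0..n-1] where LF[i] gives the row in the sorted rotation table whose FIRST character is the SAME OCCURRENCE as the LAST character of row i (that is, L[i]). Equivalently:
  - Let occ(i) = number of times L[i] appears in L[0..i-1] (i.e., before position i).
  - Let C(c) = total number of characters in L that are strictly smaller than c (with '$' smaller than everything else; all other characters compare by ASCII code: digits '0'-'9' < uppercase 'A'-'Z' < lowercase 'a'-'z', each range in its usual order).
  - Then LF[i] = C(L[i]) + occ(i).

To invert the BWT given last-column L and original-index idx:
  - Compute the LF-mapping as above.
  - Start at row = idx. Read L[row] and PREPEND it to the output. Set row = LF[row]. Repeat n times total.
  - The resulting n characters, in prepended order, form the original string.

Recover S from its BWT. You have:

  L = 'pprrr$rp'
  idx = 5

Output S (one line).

Answer: rprrrpp$

Derivation:
LF mapping: 1 2 4 5 6 0 7 3
Walk LF starting at row 5, prepending L[row]:
  step 1: row=5, L[5]='$', prepend. Next row=LF[5]=0
  step 2: row=0, L[0]='p', prepend. Next row=LF[0]=1
  step 3: row=1, L[1]='p', prepend. Next row=LF[1]=2
  step 4: row=2, L[2]='r', prepend. Next row=LF[2]=4
  step 5: row=4, L[4]='r', prepend. Next row=LF[4]=6
  step 6: row=6, L[6]='r', prepend. Next row=LF[6]=7
  step 7: row=7, L[7]='p', prepend. Next row=LF[7]=3
  step 8: row=3, L[3]='r', prepend. Next row=LF[3]=5
Reversed output: rprrrpp$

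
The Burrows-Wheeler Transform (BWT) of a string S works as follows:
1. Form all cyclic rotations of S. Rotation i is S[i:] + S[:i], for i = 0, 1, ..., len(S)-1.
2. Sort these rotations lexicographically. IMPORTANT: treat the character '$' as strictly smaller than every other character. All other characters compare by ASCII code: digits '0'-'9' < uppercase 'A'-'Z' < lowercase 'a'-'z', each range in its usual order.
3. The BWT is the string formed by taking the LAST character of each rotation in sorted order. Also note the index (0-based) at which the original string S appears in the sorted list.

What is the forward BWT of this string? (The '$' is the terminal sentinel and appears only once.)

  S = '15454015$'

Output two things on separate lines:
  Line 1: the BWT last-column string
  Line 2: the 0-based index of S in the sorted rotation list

Answer: 540$55141
3

Derivation:
All 9 rotations (rotation i = S[i:]+S[:i]):
  rot[0] = 15454015$
  rot[1] = 5454015$1
  rot[2] = 454015$15
  rot[3] = 54015$154
  rot[4] = 4015$1545
  rot[5] = 015$15454
  rot[6] = 15$154540
  rot[7] = 5$1545401
  rot[8] = $15454015
Sorted (with $ < everything):
  sorted[0] = $15454015  (last char: '5')
  sorted[1] = 015$15454  (last char: '4')
  sorted[2] = 15$154540  (last char: '0')
  sorted[3] = 15454015$  (last char: '$')
  sorted[4] = 4015$1545  (last char: '5')
  sorted[5] = 454015$15  (last char: '5')
  sorted[6] = 5$1545401  (last char: '1')
  sorted[7] = 54015$154  (last char: '4')
  sorted[8] = 5454015$1  (last char: '1')
Last column: 540$55141
Original string S is at sorted index 3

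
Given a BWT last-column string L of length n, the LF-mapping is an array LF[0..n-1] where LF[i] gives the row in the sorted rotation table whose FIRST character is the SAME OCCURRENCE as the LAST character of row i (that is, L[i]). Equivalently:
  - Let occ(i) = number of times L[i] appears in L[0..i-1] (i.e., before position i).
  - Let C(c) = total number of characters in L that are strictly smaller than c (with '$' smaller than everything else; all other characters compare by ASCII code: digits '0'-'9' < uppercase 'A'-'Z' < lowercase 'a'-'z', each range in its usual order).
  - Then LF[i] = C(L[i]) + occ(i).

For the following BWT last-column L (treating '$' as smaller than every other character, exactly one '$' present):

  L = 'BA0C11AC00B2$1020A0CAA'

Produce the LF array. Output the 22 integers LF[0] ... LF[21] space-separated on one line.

Char counts: '$':1, '0':6, '1':3, '2':2, 'A':5, 'B':2, 'C':3
C (first-col start): C('$')=0, C('0')=1, C('1')=7, C('2')=10, C('A')=12, C('B')=17, C('C')=19
L[0]='B': occ=0, LF[0]=C('B')+0=17+0=17
L[1]='A': occ=0, LF[1]=C('A')+0=12+0=12
L[2]='0': occ=0, LF[2]=C('0')+0=1+0=1
L[3]='C': occ=0, LF[3]=C('C')+0=19+0=19
L[4]='1': occ=0, LF[4]=C('1')+0=7+0=7
L[5]='1': occ=1, LF[5]=C('1')+1=7+1=8
L[6]='A': occ=1, LF[6]=C('A')+1=12+1=13
L[7]='C': occ=1, LF[7]=C('C')+1=19+1=20
L[8]='0': occ=1, LF[8]=C('0')+1=1+1=2
L[9]='0': occ=2, LF[9]=C('0')+2=1+2=3
L[10]='B': occ=1, LF[10]=C('B')+1=17+1=18
L[11]='2': occ=0, LF[11]=C('2')+0=10+0=10
L[12]='$': occ=0, LF[12]=C('$')+0=0+0=0
L[13]='1': occ=2, LF[13]=C('1')+2=7+2=9
L[14]='0': occ=3, LF[14]=C('0')+3=1+3=4
L[15]='2': occ=1, LF[15]=C('2')+1=10+1=11
L[16]='0': occ=4, LF[16]=C('0')+4=1+4=5
L[17]='A': occ=2, LF[17]=C('A')+2=12+2=14
L[18]='0': occ=5, LF[18]=C('0')+5=1+5=6
L[19]='C': occ=2, LF[19]=C('C')+2=19+2=21
L[20]='A': occ=3, LF[20]=C('A')+3=12+3=15
L[21]='A': occ=4, LF[21]=C('A')+4=12+4=16

Answer: 17 12 1 19 7 8 13 20 2 3 18 10 0 9 4 11 5 14 6 21 15 16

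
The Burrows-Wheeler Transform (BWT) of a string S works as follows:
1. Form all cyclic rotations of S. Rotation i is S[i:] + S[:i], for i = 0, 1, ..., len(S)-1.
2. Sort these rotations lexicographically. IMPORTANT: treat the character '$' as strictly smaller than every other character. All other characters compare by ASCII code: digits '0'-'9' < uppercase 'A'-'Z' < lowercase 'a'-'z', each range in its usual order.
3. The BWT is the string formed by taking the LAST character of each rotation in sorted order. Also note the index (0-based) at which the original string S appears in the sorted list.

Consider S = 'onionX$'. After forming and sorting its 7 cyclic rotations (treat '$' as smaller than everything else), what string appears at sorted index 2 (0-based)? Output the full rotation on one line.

Answer: ionX$on

Derivation:
All 7 rotations (rotation i = S[i:]+S[:i]):
  rot[0] = onionX$
  rot[1] = nionX$o
  rot[2] = ionX$on
  rot[3] = onX$oni
  rot[4] = nX$onio
  rot[5] = X$onion
  rot[6] = $onionX
Sorted (with $ < everything):
  sorted[0] = $onionX
  sorted[1] = X$onion
  sorted[2] = ionX$on
  sorted[3] = nX$onio
  sorted[4] = nionX$o
  sorted[5] = onX$oni
  sorted[6] = onionX$
sorted[2] = ionX$on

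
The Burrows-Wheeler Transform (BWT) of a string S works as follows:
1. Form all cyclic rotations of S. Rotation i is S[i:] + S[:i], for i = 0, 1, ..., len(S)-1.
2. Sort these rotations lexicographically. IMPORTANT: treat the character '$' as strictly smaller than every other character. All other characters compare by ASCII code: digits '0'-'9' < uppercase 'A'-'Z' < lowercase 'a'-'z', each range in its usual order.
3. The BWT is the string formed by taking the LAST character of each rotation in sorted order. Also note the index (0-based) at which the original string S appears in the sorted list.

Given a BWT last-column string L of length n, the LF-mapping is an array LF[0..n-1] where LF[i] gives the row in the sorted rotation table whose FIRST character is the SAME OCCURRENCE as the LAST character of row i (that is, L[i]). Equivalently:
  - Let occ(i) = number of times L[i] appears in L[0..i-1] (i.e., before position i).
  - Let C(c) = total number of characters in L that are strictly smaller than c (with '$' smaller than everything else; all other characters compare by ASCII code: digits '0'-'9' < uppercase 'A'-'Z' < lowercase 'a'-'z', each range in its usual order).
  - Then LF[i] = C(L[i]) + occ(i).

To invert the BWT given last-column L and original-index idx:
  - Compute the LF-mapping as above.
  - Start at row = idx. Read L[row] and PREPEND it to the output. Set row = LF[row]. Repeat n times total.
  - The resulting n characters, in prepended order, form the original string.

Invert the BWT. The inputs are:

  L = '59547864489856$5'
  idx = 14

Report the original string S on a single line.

LF mapping: 4 14 5 1 10 11 8 2 3 12 15 13 6 9 0 7
Walk LF starting at row 14, prepending L[row]:
  step 1: row=14, L[14]='$', prepend. Next row=LF[14]=0
  step 2: row=0, L[0]='5', prepend. Next row=LF[0]=4
  step 3: row=4, L[4]='7', prepend. Next row=LF[4]=10
  step 4: row=10, L[10]='9', prepend. Next row=LF[10]=15
  step 5: row=15, L[15]='5', prepend. Next row=LF[15]=7
  step 6: row=7, L[7]='4', prepend. Next row=LF[7]=2
  step 7: row=2, L[2]='5', prepend. Next row=LF[2]=5
  step 8: row=5, L[5]='8', prepend. Next row=LF[5]=11
  step 9: row=11, L[11]='8', prepend. Next row=LF[11]=13
  step 10: row=13, L[13]='6', prepend. Next row=LF[13]=9
  step 11: row=9, L[9]='8', prepend. Next row=LF[9]=12
  step 12: row=12, L[12]='5', prepend. Next row=LF[12]=6
  step 13: row=6, L[6]='6', prepend. Next row=LF[6]=8
  step 14: row=8, L[8]='4', prepend. Next row=LF[8]=3
  step 15: row=3, L[3]='4', prepend. Next row=LF[3]=1
  step 16: row=1, L[1]='9', prepend. Next row=LF[1]=14
Reversed output: 944658688545975$

Answer: 944658688545975$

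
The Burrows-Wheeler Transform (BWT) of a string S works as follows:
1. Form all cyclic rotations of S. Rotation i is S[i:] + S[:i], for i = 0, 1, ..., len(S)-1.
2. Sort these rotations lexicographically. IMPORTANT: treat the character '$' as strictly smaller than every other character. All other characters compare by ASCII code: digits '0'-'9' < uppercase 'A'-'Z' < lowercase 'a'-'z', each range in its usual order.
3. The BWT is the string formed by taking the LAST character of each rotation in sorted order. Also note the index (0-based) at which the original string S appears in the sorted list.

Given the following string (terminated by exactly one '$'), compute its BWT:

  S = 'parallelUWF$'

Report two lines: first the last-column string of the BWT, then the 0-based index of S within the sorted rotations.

Answer: FWlUrplela$a
10

Derivation:
All 12 rotations (rotation i = S[i:]+S[:i]):
  rot[0] = parallelUWF$
  rot[1] = arallelUWF$p
  rot[2] = rallelUWF$pa
  rot[3] = allelUWF$par
  rot[4] = llelUWF$para
  rot[5] = lelUWF$paral
  rot[6] = elUWF$parall
  rot[7] = lUWF$paralle
  rot[8] = UWF$parallel
  rot[9] = WF$parallelU
  rot[10] = F$parallelUW
  rot[11] = $parallelUWF
Sorted (with $ < everything):
  sorted[0] = $parallelUWF  (last char: 'F')
  sorted[1] = F$parallelUW  (last char: 'W')
  sorted[2] = UWF$parallel  (last char: 'l')
  sorted[3] = WF$parallelU  (last char: 'U')
  sorted[4] = allelUWF$par  (last char: 'r')
  sorted[5] = arallelUWF$p  (last char: 'p')
  sorted[6] = elUWF$parall  (last char: 'l')
  sorted[7] = lUWF$paralle  (last char: 'e')
  sorted[8] = lelUWF$paral  (last char: 'l')
  sorted[9] = llelUWF$para  (last char: 'a')
  sorted[10] = parallelUWF$  (last char: '$')
  sorted[11] = rallelUWF$pa  (last char: 'a')
Last column: FWlUrplela$a
Original string S is at sorted index 10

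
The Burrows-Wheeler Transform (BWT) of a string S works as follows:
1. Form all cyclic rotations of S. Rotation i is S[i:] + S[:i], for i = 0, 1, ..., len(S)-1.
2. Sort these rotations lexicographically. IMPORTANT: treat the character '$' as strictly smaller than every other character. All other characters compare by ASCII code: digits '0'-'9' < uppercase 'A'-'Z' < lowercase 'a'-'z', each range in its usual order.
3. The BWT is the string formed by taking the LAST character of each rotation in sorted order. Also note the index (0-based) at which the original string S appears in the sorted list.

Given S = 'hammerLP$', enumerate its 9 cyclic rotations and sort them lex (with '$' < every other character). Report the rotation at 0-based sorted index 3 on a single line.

All 9 rotations (rotation i = S[i:]+S[:i]):
  rot[0] = hammerLP$
  rot[1] = ammerLP$h
  rot[2] = mmerLP$ha
  rot[3] = merLP$ham
  rot[4] = erLP$hamm
  rot[5] = rLP$hamme
  rot[6] = LP$hammer
  rot[7] = P$hammerL
  rot[8] = $hammerLP
Sorted (with $ < everything):
  sorted[0] = $hammerLP
  sorted[1] = LP$hammer
  sorted[2] = P$hammerL
  sorted[3] = ammerLP$h
  sorted[4] = erLP$hamm
  sorted[5] = hammerLP$
  sorted[6] = merLP$ham
  sorted[7] = mmerLP$ha
  sorted[8] = rLP$hamme
sorted[3] = ammerLP$h

Answer: ammerLP$h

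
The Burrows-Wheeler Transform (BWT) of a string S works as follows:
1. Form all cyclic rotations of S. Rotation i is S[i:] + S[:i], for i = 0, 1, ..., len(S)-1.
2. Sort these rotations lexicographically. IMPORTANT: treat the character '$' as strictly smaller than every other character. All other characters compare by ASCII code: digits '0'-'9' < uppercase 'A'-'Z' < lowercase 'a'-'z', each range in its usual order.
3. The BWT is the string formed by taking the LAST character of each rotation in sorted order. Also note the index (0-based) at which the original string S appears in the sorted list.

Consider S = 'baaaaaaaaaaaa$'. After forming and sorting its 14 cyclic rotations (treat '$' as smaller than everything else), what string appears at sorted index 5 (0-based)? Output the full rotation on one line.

All 14 rotations (rotation i = S[i:]+S[:i]):
  rot[0] = baaaaaaaaaaaa$
  rot[1] = aaaaaaaaaaaa$b
  rot[2] = aaaaaaaaaaa$ba
  rot[3] = aaaaaaaaaa$baa
  rot[4] = aaaaaaaaa$baaa
  rot[5] = aaaaaaaa$baaaa
  rot[6] = aaaaaaa$baaaaa
  rot[7] = aaaaaa$baaaaaa
  rot[8] = aaaaa$baaaaaaa
  rot[9] = aaaa$baaaaaaaa
  rot[10] = aaa$baaaaaaaaa
  rot[11] = aa$baaaaaaaaaa
  rot[12] = a$baaaaaaaaaaa
  rot[13] = $baaaaaaaaaaaa
Sorted (with $ < everything):
  sorted[0] = $baaaaaaaaaaaa
  sorted[1] = a$baaaaaaaaaaa
  sorted[2] = aa$baaaaaaaaaa
  sorted[3] = aaa$baaaaaaaaa
  sorted[4] = aaaa$baaaaaaaa
  sorted[5] = aaaaa$baaaaaaa
  sorted[6] = aaaaaa$baaaaaa
  sorted[7] = aaaaaaa$baaaaa
  sorted[8] = aaaaaaaa$baaaa
  sorted[9] = aaaaaaaaa$baaa
  sorted[10] = aaaaaaaaaa$baa
  sorted[11] = aaaaaaaaaaa$ba
  sorted[12] = aaaaaaaaaaaa$b
  sorted[13] = baaaaaaaaaaaa$
sorted[5] = aaaaa$baaaaaaa

Answer: aaaaa$baaaaaaa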